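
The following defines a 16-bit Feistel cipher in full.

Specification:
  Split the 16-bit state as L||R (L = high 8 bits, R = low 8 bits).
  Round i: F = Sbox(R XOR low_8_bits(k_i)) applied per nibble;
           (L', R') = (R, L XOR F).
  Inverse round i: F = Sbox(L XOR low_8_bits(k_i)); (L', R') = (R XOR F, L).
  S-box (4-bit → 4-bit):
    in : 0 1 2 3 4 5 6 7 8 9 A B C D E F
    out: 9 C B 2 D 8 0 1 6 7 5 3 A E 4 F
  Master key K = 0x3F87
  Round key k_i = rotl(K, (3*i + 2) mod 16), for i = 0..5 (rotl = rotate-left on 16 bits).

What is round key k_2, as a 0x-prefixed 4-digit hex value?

K = 0x3F87
k_0 = rotl(K, (3*0+2) mod 16) = rotl(K, 2) = 0xFE1C
k_1 = rotl(K, (3*1+2) mod 16) = rotl(K, 5) = 0xF0E7
k_2 = rotl(K, (3*2+2) mod 16) = rotl(K, 8) = 0x873F

0x873F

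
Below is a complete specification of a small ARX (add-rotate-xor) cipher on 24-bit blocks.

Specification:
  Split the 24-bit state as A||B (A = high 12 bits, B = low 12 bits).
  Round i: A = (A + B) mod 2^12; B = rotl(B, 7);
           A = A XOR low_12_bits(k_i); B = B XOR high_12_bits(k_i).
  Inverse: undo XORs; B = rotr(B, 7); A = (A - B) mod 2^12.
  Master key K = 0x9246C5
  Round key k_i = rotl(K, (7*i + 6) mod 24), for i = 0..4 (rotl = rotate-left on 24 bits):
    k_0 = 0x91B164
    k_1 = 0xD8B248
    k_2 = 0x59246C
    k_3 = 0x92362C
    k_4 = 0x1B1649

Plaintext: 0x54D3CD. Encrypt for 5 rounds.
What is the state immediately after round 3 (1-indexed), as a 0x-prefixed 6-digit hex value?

s_0 = plaintext = 0x54D3CD
s_1 = Round(s_0, k_0) = 0x87EF85
s_2 = Round(s_1, k_1) = 0xA4BF77
s_3 = Round(s_2, k_2) = 0xDAEE69
s_4 = Round(s_3, k_3) = 0xA3BDD0
s_5 = Round(s_4, k_4) = 0xE429DF

0xDAEE69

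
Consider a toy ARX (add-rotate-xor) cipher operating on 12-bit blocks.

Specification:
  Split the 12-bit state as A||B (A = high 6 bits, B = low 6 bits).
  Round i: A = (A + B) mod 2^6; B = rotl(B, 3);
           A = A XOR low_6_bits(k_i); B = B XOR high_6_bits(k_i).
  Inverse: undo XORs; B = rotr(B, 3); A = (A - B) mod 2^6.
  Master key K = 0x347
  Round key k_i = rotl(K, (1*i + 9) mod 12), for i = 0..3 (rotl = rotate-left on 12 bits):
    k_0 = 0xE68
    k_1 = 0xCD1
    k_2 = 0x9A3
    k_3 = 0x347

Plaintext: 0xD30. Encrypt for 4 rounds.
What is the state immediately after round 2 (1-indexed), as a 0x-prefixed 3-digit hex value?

s_0 = plaintext = 0xD30
s_1 = Round(s_0, k_0) = 0x33F
s_2 = Round(s_1, k_1) = 0x68C
s_3 = Round(s_2, k_2) = 0x147
s_4 = Round(s_3, k_3) = 0x2F5

0x68C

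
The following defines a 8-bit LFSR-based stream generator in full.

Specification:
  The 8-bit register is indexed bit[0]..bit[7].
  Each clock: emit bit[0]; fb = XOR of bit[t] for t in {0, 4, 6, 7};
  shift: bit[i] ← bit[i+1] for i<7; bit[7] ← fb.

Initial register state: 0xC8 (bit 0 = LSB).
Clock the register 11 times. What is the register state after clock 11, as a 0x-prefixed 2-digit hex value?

reg_0 = 0xC8
clock 1: out=0, reg = 0x64
clock 2: out=0, reg = 0xB2
clock 3: out=0, reg = 0x59
clock 4: out=1, reg = 0xAC
clock 5: out=0, reg = 0xD6
clock 6: out=0, reg = 0xEB
clock 7: out=1, reg = 0xF5
clock 8: out=1, reg = 0x7A
clock 9: out=0, reg = 0x3D
clock 10: out=1, reg = 0x1E
clock 11: out=0, reg = 0x8F

0x8F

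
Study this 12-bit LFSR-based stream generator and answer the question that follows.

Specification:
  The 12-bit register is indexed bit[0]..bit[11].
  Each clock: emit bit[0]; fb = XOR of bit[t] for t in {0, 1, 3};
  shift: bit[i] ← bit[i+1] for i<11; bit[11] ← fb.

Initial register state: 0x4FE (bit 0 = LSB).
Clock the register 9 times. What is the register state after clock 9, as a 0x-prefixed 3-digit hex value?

0x0F2

reg_0 = 0x4FE
clock 1: out=0, reg = 0x27F
clock 2: out=1, reg = 0x93F
clock 3: out=1, reg = 0xC9F
clock 4: out=1, reg = 0xE4F
clock 5: out=1, reg = 0xF27
clock 6: out=1, reg = 0x793
clock 7: out=1, reg = 0x3C9
clock 8: out=1, reg = 0x1E4
clock 9: out=0, reg = 0x0F2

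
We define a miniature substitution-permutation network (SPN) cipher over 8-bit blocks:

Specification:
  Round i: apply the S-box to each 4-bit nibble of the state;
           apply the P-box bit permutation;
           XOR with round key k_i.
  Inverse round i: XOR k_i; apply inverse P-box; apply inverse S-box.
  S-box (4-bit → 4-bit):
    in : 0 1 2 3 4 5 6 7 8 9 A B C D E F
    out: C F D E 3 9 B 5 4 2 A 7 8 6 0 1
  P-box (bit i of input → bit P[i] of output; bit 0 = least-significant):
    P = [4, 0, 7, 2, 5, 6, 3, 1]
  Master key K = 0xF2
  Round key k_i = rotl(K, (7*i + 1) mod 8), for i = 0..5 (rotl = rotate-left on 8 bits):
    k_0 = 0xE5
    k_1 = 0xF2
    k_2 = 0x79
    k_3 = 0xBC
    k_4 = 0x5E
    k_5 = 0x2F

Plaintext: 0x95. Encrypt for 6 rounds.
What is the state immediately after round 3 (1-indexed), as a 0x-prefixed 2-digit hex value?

s_0 = plaintext = 0x95
s_1 = Round(s_0, k_0) = 0xB1
s_2 = Round(s_1, k_1) = 0x0F
s_3 = Round(s_2, k_2) = 0x63
s_4 = Round(s_3, k_3) = 0x5B
s_5 = Round(s_4, k_4) = 0xED
s_6 = Round(s_5, k_5) = 0xAE

0x63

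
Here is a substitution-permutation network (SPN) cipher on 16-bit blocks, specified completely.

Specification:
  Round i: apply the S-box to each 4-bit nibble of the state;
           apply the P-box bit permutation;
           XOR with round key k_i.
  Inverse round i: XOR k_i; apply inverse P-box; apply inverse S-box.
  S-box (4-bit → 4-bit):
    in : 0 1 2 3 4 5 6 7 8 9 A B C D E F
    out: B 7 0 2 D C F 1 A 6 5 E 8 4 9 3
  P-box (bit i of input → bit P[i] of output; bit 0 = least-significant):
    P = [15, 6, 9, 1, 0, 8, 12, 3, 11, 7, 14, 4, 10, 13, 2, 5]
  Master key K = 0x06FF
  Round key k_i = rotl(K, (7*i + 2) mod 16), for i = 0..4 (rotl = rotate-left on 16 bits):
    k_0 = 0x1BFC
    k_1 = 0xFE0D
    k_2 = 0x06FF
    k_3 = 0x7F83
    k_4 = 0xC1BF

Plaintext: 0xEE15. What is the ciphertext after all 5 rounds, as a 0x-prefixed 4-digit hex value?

s_0 = plaintext = 0xEE15
s_1 = Round(s_0, k_0) = 0x04CF
s_2 = Round(s_1, k_1) = 0x1275
s_3 = Round(s_2, k_2) = 0x20F8
s_4 = Round(s_3, k_3) = 0x7650
s_5 = Round(s_4, k_4) = 0x1D65

0x1D65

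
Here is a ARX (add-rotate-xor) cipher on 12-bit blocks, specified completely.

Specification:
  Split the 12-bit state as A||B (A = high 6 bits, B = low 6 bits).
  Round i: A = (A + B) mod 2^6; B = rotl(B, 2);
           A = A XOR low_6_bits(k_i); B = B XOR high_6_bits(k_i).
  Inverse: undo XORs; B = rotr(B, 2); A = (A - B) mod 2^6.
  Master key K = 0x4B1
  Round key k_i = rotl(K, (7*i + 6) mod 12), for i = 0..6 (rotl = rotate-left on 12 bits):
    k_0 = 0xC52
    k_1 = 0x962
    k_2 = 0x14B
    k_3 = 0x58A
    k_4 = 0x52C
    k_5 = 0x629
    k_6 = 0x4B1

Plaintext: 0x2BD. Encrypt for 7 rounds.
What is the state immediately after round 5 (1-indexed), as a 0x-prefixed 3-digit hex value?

0xBA1

s_0 = plaintext = 0x2BD
s_1 = Round(s_0, k_0) = 0x546
s_2 = Round(s_1, k_1) = 0xE7D
s_3 = Round(s_2, k_2) = 0xF72
s_4 = Round(s_3, k_3) = 0x95D
s_5 = Round(s_4, k_4) = 0xBA1
s_6 = Round(s_5, k_5) = 0x99E
s_7 = Round(s_6, k_6) = 0xD6B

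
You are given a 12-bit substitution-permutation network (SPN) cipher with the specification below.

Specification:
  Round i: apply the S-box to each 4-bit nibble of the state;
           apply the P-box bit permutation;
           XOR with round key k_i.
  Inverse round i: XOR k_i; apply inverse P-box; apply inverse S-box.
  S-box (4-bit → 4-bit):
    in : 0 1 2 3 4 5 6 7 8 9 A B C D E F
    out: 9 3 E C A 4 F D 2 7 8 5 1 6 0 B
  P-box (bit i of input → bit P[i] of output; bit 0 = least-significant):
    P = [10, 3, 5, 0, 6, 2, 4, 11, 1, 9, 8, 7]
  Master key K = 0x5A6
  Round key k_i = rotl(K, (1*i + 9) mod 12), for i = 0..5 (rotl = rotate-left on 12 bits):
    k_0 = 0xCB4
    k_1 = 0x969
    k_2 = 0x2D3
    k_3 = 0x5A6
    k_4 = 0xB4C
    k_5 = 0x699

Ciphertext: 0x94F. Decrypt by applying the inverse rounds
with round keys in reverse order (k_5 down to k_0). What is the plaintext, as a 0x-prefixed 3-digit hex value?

s_0 = ciphertext = 0x94F
s_1 = InvRound(s_0, k_5) = 0x66C
s_2 = InvRound(s_1, k_4) = 0x5AB
s_3 = InvRound(s_2, k_3) = 0xE84
s_4 = InvRound(s_3, k_2) = 0xC60
s_5 = InvRound(s_4, k_1) = 0x5EF
s_6 = InvRound(s_5, k_0) = 0xB74

0xB74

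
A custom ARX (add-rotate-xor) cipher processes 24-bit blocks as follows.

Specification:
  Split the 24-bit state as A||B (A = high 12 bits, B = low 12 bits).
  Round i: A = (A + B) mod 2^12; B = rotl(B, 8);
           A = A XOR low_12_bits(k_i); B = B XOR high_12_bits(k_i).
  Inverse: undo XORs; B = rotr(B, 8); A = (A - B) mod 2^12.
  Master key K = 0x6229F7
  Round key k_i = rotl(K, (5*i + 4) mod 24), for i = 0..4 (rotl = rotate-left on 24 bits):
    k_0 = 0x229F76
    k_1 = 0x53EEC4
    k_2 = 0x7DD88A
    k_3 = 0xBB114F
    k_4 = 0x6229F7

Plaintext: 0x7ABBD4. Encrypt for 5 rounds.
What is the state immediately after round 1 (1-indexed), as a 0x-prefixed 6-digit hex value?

0xC09694

s_0 = plaintext = 0x7ABBD4
s_1 = Round(s_0, k_0) = 0xC09694
s_2 = Round(s_1, k_1) = 0xC59157
s_3 = Round(s_2, k_2) = 0x53A0C8
s_4 = Round(s_3, k_3) = 0x74D3BD
s_5 = Round(s_4, k_4) = 0x2FDB19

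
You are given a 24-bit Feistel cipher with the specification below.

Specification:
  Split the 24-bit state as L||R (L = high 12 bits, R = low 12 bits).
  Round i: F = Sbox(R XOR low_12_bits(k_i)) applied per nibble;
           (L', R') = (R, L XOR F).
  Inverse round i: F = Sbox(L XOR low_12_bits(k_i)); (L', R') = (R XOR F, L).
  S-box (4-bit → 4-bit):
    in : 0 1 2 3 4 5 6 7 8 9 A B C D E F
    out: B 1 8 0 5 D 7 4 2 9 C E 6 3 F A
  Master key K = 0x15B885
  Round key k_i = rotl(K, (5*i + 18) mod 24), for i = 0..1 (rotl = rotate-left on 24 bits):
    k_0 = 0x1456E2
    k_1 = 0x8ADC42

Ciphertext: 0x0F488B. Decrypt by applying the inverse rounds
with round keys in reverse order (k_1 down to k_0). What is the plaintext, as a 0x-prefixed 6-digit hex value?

0x2DBE6C

s_0 = ciphertext = 0x0F488B
s_1 = InvRound(s_0, k_1) = 0xE6C0F4
s_2 = InvRound(s_1, k_0) = 0x2DBE6C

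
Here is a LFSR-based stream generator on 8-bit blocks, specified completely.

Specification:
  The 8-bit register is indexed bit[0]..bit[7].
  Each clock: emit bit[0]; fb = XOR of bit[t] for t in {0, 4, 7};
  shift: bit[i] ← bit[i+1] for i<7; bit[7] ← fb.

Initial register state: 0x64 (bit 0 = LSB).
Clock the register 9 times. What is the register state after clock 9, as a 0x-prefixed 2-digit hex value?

0xBF

reg_0 = 0x64
clock 1: out=0, reg = 0x32
clock 2: out=0, reg = 0x99
clock 3: out=1, reg = 0xCC
clock 4: out=0, reg = 0xE6
clock 5: out=0, reg = 0xF3
clock 6: out=1, reg = 0xF9
clock 7: out=1, reg = 0xFC
clock 8: out=0, reg = 0x7E
clock 9: out=0, reg = 0xBF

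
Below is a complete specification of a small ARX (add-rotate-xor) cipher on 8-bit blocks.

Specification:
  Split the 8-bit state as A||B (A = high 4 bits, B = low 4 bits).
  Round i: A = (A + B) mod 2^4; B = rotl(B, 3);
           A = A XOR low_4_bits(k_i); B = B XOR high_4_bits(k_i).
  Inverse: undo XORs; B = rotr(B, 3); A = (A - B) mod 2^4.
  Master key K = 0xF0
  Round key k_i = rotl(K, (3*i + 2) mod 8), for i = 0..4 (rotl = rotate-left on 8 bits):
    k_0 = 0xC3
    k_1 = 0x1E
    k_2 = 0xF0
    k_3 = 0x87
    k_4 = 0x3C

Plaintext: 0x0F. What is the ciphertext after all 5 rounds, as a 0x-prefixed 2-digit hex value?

s_0 = plaintext = 0x0F
s_1 = Round(s_0, k_0) = 0xC3
s_2 = Round(s_1, k_1) = 0x18
s_3 = Round(s_2, k_2) = 0x9B
s_4 = Round(s_3, k_3) = 0x35
s_5 = Round(s_4, k_4) = 0x49

0x49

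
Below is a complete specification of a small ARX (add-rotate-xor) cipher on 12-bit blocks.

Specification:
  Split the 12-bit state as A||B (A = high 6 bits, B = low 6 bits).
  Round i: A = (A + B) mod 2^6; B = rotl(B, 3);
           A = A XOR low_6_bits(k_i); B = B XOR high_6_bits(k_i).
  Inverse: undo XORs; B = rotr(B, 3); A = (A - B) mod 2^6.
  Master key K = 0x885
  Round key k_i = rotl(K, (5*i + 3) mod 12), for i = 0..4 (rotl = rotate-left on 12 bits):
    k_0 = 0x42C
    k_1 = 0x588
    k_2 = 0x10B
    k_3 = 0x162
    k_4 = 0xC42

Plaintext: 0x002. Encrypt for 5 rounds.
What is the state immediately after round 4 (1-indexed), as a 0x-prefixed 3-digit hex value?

0x3F3

s_0 = plaintext = 0x002
s_1 = Round(s_0, k_0) = 0xB80
s_2 = Round(s_1, k_1) = 0x996
s_3 = Round(s_2, k_2) = 0xDF6
s_4 = Round(s_3, k_3) = 0x3F3
s_5 = Round(s_4, k_4) = 0x02F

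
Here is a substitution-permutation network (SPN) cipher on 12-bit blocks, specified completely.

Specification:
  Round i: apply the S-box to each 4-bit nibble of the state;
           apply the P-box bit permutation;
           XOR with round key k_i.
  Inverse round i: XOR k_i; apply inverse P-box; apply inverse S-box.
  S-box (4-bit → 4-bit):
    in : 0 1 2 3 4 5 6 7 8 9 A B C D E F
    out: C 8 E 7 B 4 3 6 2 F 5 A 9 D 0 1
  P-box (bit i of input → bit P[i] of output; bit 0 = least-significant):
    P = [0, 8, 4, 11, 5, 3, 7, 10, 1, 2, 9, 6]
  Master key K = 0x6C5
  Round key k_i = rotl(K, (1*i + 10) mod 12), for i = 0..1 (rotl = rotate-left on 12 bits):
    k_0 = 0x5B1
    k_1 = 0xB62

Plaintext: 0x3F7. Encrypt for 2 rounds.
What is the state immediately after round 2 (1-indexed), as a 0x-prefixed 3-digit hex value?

s_0 = plaintext = 0x3F7
s_1 = Round(s_0, k_0) = 0x687
s_2 = Round(s_1, k_1) = 0xA7C

0xA7C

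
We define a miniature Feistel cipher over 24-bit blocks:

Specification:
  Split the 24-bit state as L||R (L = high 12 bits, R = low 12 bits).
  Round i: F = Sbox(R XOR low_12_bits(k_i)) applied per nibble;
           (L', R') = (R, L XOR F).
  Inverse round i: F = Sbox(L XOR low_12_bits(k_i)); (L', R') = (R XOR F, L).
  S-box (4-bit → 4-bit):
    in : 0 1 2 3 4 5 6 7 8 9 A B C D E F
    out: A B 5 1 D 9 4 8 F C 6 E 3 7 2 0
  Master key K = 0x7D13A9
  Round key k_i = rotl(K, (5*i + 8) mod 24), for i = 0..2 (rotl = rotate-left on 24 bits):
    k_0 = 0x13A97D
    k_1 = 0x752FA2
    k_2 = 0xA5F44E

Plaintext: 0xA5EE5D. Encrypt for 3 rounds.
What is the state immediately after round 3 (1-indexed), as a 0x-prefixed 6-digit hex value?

s_0 = plaintext = 0xA5EE5D
s_1 = Round(s_0, k_0) = 0xE5D204
s_2 = Round(s_1, k_1) = 0x204939
s_3 = Round(s_2, k_2) = 0x93958C

0x93958C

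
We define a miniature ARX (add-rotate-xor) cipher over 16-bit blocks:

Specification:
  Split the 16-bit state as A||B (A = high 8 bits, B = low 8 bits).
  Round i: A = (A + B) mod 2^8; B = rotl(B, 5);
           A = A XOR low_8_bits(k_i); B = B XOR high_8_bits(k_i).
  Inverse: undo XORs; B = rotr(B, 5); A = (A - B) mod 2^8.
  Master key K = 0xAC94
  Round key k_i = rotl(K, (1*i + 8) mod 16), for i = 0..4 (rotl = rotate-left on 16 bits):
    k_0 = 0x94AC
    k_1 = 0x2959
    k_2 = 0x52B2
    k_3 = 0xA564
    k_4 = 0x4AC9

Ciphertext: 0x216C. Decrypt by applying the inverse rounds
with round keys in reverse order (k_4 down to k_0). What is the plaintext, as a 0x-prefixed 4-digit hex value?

s_0 = ciphertext = 0x216C
s_1 = InvRound(s_0, k_4) = 0xB731
s_2 = InvRound(s_1, k_3) = 0x2FA4
s_3 = InvRound(s_2, k_2) = 0xE6B7
s_4 = InvRound(s_3, k_1) = 0xCBF4
s_5 = InvRound(s_4, k_0) = 0x6403

0x6403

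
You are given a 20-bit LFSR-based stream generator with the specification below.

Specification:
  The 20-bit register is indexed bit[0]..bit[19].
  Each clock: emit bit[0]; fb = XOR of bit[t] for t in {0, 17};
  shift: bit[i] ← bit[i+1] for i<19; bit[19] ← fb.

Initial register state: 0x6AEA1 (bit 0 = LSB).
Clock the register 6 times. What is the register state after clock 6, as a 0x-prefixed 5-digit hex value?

reg_0 = 0x6AEA1
clock 1: out=1, reg = 0x35750
clock 2: out=0, reg = 0x9ABA8
clock 3: out=0, reg = 0x4D5D4
clock 4: out=0, reg = 0x26AEA
clock 5: out=0, reg = 0x93575
clock 6: out=1, reg = 0xC9ABA

0xC9ABA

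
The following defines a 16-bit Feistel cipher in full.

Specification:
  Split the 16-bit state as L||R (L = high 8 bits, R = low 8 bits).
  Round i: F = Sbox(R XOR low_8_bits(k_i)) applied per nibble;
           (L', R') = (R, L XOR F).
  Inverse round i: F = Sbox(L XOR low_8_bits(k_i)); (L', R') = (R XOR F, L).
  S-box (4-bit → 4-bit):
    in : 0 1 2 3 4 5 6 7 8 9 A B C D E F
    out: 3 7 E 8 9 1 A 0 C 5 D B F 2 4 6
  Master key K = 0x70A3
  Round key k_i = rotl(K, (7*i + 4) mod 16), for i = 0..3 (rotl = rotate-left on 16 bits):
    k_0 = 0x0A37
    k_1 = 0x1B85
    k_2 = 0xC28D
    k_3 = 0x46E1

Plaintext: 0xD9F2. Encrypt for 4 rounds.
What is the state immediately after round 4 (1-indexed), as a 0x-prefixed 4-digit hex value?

0xFA5B

s_0 = plaintext = 0xD9F2
s_1 = Round(s_0, k_0) = 0xF228
s_2 = Round(s_1, k_1) = 0x2820
s_3 = Round(s_2, k_2) = 0x20FA
s_4 = Round(s_3, k_3) = 0xFA5B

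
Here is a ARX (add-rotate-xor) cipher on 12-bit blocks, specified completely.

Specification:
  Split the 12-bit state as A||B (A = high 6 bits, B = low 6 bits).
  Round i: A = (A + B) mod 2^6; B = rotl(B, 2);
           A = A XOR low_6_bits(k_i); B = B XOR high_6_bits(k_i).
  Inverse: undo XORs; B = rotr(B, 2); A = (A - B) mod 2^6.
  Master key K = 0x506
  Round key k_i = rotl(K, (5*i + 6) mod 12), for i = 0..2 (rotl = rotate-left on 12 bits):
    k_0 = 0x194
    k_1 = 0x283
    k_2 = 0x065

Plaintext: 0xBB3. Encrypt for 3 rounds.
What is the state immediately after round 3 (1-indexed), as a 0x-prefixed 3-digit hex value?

s_0 = plaintext = 0xBB3
s_1 = Round(s_0, k_0) = 0xD49
s_2 = Round(s_1, k_1) = 0xF6E
s_3 = Round(s_2, k_2) = 0x3BB

0x3BB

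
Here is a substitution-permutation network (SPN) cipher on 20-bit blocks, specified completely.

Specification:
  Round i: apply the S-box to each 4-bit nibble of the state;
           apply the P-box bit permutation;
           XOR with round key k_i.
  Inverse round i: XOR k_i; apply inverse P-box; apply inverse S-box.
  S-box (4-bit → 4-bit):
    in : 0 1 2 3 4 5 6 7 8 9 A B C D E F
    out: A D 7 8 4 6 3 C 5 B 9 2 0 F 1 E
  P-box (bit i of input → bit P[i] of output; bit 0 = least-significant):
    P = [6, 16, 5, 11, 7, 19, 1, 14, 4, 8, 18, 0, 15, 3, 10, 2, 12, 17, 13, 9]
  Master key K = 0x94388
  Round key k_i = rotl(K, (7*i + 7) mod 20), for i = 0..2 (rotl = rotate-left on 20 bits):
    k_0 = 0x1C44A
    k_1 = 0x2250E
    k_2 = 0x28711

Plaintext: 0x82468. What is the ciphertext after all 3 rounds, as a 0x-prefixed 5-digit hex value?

0x7B089

s_0 = plaintext = 0x82468
s_1 = Round(s_0, k_0) = 0xD70A2
s_2 = Round(s_1, k_1) = 0x152EB
s_3 = Round(s_2, k_2) = 0x7B089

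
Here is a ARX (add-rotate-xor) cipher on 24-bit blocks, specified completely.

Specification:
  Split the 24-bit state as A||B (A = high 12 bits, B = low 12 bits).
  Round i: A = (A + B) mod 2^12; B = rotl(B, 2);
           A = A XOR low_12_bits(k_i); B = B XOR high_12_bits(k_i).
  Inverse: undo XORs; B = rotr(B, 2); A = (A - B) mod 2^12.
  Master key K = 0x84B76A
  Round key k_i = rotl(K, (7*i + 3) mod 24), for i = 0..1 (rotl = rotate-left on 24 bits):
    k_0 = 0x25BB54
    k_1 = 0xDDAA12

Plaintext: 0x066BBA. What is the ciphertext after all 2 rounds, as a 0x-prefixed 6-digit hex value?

s_0 = plaintext = 0x066BBA
s_1 = Round(s_0, k_0) = 0x774CB1
s_2 = Round(s_1, k_1) = 0xE37F1D

0xE37F1D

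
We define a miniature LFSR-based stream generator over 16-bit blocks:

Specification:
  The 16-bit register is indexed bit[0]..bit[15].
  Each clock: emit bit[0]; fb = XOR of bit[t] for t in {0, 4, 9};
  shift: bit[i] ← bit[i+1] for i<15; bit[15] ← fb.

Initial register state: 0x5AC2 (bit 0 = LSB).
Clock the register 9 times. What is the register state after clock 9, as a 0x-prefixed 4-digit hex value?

0x61AD

reg_0 = 0x5AC2
clock 1: out=0, reg = 0xAD61
clock 2: out=1, reg = 0xD6B0
clock 3: out=0, reg = 0x6B58
clock 4: out=0, reg = 0x35AC
clock 5: out=0, reg = 0x1AD6
clock 6: out=0, reg = 0x0D6B
clock 7: out=1, reg = 0x86B5
clock 8: out=1, reg = 0xC35A
clock 9: out=0, reg = 0x61AD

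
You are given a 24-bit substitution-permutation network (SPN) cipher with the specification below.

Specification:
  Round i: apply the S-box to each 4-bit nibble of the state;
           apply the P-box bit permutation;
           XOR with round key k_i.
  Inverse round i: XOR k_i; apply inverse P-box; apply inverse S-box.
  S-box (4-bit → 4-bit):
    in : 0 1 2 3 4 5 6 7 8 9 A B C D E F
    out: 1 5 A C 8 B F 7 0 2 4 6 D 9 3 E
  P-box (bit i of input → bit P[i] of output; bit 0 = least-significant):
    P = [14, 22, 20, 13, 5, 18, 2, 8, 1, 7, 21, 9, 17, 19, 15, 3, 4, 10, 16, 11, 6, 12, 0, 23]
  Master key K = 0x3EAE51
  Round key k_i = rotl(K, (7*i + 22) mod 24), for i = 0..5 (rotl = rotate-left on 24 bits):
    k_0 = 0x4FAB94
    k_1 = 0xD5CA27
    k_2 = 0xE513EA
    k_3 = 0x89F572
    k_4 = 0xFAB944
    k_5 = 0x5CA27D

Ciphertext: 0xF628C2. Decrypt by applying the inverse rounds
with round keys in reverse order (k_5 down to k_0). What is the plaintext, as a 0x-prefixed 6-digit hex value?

0x87B1AB

s_0 = ciphertext = 0xF628C2
s_1 = InvRound(s_0, k_5) = 0x3D6618
s_2 = InvRound(s_1, k_4) = 0x56C4FE
s_3 = InvRound(s_2, k_3) = 0x2A59FF
s_4 = InvRound(s_3, k_2) = 0x3CE4BE
s_5 = InvRound(s_4, k_1) = 0x362F82
s_6 = InvRound(s_5, k_0) = 0x87B1AB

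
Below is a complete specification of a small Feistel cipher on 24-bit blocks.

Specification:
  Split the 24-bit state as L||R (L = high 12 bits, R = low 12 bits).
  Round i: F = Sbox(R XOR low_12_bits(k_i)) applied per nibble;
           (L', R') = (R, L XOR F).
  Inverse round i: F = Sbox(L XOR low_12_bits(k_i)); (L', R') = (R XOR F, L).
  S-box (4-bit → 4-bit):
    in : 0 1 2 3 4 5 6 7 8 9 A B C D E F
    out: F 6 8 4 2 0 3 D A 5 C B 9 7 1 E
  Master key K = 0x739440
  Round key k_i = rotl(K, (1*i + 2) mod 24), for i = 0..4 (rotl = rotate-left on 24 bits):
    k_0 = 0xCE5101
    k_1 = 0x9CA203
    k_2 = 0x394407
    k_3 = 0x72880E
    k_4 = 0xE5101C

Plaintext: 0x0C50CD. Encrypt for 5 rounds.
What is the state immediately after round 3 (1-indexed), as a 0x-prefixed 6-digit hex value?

0x2C35CE

s_0 = plaintext = 0x0C50CD
s_1 = Round(s_0, k_0) = 0x0CD65C
s_2 = Round(s_1, k_1) = 0x65C2C3
s_3 = Round(s_2, k_2) = 0x2C35CE
s_4 = Round(s_3, k_3) = 0x5CE55C
s_5 = Round(s_4, k_4) = 0x55C5E1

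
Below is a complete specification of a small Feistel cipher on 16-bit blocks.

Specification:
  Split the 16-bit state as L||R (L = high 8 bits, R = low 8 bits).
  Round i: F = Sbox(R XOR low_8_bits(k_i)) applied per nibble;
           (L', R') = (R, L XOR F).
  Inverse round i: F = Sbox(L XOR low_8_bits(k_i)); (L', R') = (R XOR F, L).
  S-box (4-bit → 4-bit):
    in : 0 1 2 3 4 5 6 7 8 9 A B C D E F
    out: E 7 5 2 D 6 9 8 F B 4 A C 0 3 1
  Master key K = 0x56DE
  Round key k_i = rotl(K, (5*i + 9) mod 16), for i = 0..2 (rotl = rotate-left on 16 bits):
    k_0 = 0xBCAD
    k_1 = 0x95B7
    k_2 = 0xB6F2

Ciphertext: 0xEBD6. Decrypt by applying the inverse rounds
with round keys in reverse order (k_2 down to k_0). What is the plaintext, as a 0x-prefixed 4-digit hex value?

0x889F

s_0 = ciphertext = 0xEBD6
s_1 = InvRound(s_0, k_2) = 0xADEB
s_2 = InvRound(s_1, k_1) = 0x9FAD
s_3 = InvRound(s_2, k_0) = 0x889F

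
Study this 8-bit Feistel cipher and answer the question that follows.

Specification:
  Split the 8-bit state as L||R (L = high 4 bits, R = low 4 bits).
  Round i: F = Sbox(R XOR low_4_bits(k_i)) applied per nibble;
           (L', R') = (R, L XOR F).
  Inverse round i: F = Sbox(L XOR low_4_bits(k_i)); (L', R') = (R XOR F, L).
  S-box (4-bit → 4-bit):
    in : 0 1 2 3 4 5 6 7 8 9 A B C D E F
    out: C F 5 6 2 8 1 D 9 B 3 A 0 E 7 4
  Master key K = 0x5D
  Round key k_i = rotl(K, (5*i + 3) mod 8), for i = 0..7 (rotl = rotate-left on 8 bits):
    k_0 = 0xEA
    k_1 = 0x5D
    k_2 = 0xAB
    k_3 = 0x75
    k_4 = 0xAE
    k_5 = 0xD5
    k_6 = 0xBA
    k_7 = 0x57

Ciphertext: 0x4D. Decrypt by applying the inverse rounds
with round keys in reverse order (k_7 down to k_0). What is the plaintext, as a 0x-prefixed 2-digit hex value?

0x58

s_0 = ciphertext = 0x4D
s_1 = InvRound(s_0, k_7) = 0xB4
s_2 = InvRound(s_1, k_6) = 0xBB
s_3 = InvRound(s_2, k_5) = 0xCB
s_4 = InvRound(s_3, k_4) = 0xEC
s_5 = InvRound(s_4, k_3) = 0x6E
s_6 = InvRound(s_5, k_2) = 0x06
s_7 = InvRound(s_6, k_1) = 0x80
s_8 = InvRound(s_7, k_0) = 0x58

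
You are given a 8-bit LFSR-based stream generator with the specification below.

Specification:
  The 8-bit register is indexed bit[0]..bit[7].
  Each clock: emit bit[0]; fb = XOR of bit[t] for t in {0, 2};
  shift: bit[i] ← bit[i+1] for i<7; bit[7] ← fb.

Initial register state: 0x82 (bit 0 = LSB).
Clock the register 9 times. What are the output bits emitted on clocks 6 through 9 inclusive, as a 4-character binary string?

0010

reg_0 = 0x82
clock 1: out=0, reg = 0x41
clock 2: out=1, reg = 0xA0
clock 3: out=0, reg = 0x50
clock 4: out=0, reg = 0x28
clock 5: out=0, reg = 0x14
clock 6: out=0, reg = 0x8A
clock 7: out=0, reg = 0x45
clock 8: out=1, reg = 0x22
clock 9: out=0, reg = 0x11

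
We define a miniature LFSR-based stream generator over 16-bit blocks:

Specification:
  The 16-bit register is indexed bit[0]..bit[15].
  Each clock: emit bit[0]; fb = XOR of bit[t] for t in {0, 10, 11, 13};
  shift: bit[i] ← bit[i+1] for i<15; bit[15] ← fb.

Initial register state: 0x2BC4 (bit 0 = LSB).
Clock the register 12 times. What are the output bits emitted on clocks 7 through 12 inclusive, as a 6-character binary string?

reg_0 = 0x2BC4
clock 1: out=0, reg = 0x15E2
clock 2: out=0, reg = 0x8AF1
clock 3: out=1, reg = 0x4578
clock 4: out=0, reg = 0xA2BC
clock 5: out=0, reg = 0xD15E
clock 6: out=0, reg = 0x68AF
clock 7: out=1, reg = 0xB457
clock 8: out=1, reg = 0xDA2B
clock 9: out=1, reg = 0x6D15
clock 10: out=1, reg = 0x368A
clock 11: out=0, reg = 0x1B45
clock 12: out=1, reg = 0x0DA2

111101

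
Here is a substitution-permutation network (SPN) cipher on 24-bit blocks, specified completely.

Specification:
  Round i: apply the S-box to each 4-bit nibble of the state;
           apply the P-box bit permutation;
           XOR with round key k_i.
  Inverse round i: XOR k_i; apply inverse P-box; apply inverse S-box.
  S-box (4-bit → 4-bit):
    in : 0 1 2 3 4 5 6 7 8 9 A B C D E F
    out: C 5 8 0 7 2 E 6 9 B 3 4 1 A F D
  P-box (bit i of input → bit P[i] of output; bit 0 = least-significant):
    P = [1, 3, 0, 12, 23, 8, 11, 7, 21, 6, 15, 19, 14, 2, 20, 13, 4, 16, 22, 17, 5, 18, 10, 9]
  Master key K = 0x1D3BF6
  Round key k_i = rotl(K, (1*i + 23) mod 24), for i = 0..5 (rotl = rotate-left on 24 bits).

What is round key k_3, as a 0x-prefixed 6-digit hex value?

0x74EFD8

K = 0x1D3BF6
k_0 = rotl(K, (1*0+23) mod 24) = rotl(K, 23) = 0x0E9DFB
k_1 = rotl(K, (1*1+23) mod 24) = rotl(K, 0) = 0x1D3BF6
k_2 = rotl(K, (1*2+23) mod 24) = rotl(K, 1) = 0x3A77EC
k_3 = rotl(K, (1*3+23) mod 24) = rotl(K, 2) = 0x74EFD8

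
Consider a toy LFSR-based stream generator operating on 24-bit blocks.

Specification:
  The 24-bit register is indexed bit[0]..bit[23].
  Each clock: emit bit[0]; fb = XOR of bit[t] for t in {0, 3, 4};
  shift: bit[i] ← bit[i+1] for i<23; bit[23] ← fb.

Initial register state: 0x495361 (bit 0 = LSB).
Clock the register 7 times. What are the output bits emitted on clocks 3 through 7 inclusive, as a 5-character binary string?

reg_0 = 0x495361
clock 1: out=1, reg = 0xA4A9B0
clock 2: out=0, reg = 0xD254D8
clock 3: out=0, reg = 0x692A6C
clock 4: out=0, reg = 0xB49536
clock 5: out=0, reg = 0xDA4A9B
clock 6: out=1, reg = 0xED254D
clock 7: out=1, reg = 0x7692A6

00011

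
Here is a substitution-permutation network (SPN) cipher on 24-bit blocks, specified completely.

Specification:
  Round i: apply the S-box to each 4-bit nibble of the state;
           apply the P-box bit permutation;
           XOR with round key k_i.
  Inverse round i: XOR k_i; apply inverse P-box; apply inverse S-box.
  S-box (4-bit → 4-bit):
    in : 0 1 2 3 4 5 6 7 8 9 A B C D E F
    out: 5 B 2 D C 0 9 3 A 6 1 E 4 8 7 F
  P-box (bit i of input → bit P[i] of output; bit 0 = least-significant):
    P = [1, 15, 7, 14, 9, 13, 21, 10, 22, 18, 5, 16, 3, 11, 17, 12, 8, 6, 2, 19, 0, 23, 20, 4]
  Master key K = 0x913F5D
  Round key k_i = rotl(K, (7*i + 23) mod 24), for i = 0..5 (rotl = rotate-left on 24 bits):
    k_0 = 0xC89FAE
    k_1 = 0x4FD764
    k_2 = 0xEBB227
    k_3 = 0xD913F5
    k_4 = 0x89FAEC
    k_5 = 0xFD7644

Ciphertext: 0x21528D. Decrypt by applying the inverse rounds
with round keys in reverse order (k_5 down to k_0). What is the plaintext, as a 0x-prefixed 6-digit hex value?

0x53B80C

s_0 = ciphertext = 0x21528D
s_1 = InvRound(s_0, k_5) = 0xE8A78C
s_2 = InvRound(s_1, k_4) = 0x57834D
s_3 = InvRound(s_2, k_3) = 0x8D3959
s_4 = InvRound(s_3, k_2) = 0xDEEE07
s_5 = InvRound(s_4, k_1) = 0xE7842A
s_6 = InvRound(s_5, k_0) = 0x53B80C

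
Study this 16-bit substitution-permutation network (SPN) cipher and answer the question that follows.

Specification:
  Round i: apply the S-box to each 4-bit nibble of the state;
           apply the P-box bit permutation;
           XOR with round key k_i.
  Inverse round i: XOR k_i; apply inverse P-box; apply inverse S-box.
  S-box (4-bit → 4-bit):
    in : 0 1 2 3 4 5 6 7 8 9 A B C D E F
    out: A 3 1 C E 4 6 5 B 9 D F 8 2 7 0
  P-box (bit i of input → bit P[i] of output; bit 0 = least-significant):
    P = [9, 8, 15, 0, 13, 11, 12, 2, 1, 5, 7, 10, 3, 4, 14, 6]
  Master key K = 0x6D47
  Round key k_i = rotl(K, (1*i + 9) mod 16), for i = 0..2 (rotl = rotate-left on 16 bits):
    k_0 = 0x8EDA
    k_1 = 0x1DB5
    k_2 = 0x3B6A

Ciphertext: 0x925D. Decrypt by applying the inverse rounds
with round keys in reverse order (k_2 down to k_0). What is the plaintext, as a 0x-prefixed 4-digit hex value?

s_0 = ciphertext = 0x925D
s_1 = InvRound(s_0, k_2) = 0xD184
s_2 = InvRound(s_1, k_1) = 0x60D3
s_3 = InvRound(s_2, k_0) = 0x7C1A

0x7C1A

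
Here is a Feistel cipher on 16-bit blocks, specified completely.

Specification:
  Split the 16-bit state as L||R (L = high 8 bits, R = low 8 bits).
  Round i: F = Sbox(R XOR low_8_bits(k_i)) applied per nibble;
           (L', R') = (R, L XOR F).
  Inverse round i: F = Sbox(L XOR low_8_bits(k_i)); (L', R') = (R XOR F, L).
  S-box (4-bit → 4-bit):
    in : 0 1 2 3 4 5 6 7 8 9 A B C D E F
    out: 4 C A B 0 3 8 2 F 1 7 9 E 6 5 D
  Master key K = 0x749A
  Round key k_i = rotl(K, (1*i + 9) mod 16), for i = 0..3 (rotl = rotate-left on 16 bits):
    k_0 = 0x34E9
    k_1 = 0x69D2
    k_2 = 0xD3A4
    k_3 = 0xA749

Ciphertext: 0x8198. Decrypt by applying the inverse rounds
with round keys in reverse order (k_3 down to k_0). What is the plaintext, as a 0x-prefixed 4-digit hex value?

s_0 = ciphertext = 0x8198
s_1 = InvRound(s_0, k_3) = 0x7781
s_2 = InvRound(s_1, k_2) = 0xEA77
s_3 = InvRound(s_2, k_1) = 0xC8EA
s_4 = InvRound(s_3, k_0) = 0x46C8

0x46C8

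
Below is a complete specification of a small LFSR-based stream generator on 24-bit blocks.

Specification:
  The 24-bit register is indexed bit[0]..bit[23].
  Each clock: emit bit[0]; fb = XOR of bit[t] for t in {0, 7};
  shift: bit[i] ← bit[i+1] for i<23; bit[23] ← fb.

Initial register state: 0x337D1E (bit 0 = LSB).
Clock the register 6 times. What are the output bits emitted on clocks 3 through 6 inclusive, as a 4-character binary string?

1110

reg_0 = 0x337D1E
clock 1: out=0, reg = 0x19BE8F
clock 2: out=1, reg = 0x0CDF47
clock 3: out=1, reg = 0x866FA3
clock 4: out=1, reg = 0x4337D1
clock 5: out=1, reg = 0x219BE8
clock 6: out=0, reg = 0x90CDF4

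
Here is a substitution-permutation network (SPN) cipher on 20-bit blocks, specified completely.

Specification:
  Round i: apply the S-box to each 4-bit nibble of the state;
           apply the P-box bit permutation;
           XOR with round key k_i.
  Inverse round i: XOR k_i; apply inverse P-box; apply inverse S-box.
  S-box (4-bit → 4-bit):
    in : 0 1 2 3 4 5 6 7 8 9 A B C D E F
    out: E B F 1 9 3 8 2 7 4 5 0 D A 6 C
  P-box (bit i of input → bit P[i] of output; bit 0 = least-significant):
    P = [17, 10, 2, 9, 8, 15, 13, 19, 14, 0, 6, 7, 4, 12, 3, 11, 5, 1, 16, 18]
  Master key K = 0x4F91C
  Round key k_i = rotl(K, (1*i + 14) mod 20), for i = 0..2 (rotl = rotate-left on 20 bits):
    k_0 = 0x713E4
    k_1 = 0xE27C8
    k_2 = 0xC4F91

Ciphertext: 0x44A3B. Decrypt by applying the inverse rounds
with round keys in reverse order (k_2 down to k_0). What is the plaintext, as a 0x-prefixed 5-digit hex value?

s_0 = ciphertext = 0x44A3B
s_1 = InvRound(s_0, k_2) = 0x59647
s_2 = InvRound(s_1, k_1) = 0xEED2A
s_3 = InvRound(s_2, k_0) = 0xE0C00

0xE0C00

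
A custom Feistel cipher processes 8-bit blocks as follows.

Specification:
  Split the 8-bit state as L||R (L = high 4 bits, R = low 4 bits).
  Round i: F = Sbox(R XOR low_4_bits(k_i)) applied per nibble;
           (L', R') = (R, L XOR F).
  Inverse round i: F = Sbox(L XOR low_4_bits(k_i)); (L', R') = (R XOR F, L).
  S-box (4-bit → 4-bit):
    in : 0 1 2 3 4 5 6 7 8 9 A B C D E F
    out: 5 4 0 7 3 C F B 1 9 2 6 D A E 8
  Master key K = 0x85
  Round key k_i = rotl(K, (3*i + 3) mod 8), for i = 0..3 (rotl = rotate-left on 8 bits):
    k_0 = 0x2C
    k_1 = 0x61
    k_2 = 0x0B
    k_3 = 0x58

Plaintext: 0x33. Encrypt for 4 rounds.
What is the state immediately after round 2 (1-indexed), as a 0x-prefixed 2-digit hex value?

s_0 = plaintext = 0x33
s_1 = Round(s_0, k_0) = 0x3B
s_2 = Round(s_1, k_1) = 0xB1
s_3 = Round(s_2, k_2) = 0x19
s_4 = Round(s_3, k_3) = 0x95

0xB1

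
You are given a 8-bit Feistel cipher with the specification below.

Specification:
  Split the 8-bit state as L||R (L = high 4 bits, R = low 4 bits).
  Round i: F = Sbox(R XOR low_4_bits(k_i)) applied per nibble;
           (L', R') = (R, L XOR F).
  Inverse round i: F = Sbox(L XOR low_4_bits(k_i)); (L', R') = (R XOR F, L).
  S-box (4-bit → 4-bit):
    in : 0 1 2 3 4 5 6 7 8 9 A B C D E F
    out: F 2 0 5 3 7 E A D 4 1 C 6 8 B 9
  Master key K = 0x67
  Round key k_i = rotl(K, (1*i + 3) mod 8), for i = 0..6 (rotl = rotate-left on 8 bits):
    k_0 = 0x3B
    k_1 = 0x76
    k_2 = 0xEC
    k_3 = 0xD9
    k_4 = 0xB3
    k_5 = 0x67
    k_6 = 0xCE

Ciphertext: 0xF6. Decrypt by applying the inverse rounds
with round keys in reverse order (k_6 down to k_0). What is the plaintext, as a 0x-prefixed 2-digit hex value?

s_0 = ciphertext = 0xF6
s_1 = InvRound(s_0, k_6) = 0x4F
s_2 = InvRound(s_1, k_5) = 0xA4
s_3 = InvRound(s_2, k_4) = 0x0A
s_4 = InvRound(s_3, k_3) = 0xE0
s_5 = InvRound(s_4, k_2) = 0x0E
s_6 = InvRound(s_5, k_1) = 0x00
s_7 = InvRound(s_6, k_0) = 0xC0

0xC0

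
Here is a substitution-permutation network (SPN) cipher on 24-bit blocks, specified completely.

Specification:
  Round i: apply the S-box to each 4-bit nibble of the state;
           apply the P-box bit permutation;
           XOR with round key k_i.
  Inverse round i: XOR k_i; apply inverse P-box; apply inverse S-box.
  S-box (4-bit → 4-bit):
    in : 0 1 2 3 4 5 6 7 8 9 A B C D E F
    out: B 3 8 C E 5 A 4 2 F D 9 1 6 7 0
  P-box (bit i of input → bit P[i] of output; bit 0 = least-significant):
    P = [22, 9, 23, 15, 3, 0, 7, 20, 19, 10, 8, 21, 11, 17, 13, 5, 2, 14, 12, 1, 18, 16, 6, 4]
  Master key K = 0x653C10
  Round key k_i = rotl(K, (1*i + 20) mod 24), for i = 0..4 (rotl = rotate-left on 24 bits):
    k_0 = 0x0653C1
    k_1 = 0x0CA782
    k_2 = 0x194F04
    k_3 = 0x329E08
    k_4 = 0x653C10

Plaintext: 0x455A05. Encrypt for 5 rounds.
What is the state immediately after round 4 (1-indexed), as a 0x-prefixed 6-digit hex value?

s_0 = plaintext = 0x455A05
s_1 = Round(s_0, k_0) = 0xFF6A9C
s_2 = Round(s_1, k_1) = 0x76A62B
s_3 = Round(s_2, k_2) = 0x69A366
s_4 = Round(s_3, k_3) = 0x03653F
s_5 = Round(s_4, k_4) = 0x7A2DA2

0x03653F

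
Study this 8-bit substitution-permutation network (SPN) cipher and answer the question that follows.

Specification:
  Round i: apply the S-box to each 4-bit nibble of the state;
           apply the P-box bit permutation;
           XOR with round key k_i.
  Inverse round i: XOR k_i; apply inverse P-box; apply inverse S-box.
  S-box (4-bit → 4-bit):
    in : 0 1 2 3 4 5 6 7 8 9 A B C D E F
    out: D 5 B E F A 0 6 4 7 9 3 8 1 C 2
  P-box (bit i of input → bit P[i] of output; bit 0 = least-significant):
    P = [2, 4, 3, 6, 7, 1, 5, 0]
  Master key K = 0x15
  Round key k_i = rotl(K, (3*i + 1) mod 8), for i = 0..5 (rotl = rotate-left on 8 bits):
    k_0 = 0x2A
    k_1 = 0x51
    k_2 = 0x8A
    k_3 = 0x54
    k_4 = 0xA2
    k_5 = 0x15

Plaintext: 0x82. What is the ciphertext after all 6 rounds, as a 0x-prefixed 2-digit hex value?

0xE2

s_0 = plaintext = 0x82
s_1 = Round(s_0, k_0) = 0x5E
s_2 = Round(s_1, k_1) = 0x1A
s_3 = Round(s_2, k_2) = 0x6E
s_4 = Round(s_3, k_3) = 0x1C
s_5 = Round(s_4, k_4) = 0x42
s_6 = Round(s_5, k_5) = 0xE2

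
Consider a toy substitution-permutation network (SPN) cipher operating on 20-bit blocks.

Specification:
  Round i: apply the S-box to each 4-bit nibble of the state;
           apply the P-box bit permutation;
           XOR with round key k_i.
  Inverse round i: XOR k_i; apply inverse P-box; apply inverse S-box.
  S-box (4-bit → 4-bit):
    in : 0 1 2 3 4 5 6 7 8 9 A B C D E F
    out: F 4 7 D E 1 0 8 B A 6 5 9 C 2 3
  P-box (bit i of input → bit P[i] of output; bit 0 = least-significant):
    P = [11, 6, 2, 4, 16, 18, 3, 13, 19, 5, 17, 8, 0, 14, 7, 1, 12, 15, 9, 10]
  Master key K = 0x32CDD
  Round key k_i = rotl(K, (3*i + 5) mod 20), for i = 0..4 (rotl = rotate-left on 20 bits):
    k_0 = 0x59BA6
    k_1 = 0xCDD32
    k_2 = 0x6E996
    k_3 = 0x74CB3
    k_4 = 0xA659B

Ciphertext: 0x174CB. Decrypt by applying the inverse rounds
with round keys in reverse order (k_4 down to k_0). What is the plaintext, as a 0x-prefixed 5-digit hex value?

0x929B3

s_0 = ciphertext = 0x174CB
s_1 = InvRound(s_0, k_4) = 0x56359
s_2 = InvRound(s_1, k_3) = 0xDD4DF
s_3 = InvRound(s_2, k_2) = 0xC533F
s_4 = InvRound(s_3, k_1) = 0x4561B
s_5 = InvRound(s_4, k_0) = 0x929B3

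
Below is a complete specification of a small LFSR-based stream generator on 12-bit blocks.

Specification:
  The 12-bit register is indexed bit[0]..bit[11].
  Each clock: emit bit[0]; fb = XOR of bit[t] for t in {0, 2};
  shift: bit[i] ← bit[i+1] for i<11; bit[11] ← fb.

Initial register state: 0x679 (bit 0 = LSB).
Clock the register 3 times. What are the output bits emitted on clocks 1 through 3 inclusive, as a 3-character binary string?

reg_0 = 0x679
clock 1: out=1, reg = 0xB3C
clock 2: out=0, reg = 0xD9E
clock 3: out=0, reg = 0xECF

100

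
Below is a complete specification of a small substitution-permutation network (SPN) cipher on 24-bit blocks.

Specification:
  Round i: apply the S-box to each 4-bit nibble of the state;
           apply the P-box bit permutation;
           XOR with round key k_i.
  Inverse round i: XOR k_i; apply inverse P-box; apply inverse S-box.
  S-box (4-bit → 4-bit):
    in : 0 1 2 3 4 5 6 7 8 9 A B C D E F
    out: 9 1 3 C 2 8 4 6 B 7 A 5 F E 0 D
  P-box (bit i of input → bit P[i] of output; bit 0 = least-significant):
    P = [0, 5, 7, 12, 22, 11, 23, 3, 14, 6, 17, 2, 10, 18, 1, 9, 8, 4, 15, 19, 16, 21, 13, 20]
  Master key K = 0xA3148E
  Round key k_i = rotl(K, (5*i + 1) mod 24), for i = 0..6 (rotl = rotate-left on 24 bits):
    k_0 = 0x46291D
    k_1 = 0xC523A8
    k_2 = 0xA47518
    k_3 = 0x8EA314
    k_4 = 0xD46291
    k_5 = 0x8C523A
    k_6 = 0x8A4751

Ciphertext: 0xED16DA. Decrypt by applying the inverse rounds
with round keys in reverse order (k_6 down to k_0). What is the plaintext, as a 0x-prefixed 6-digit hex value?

s_0 = ciphertext = 0xED16DA
s_1 = InvRound(s_0, k_6) = 0x217B0F
s_2 = InvRound(s_1, k_5) = 0x984572
s_3 = InvRound(s_2, k_4) = 0x60C419
s_4 = InvRound(s_3, k_3) = 0x708FF1
s_5 = InvRound(s_4, k_2) = 0x36A2CC
s_6 = InvRound(s_5, k_1) = 0x8BEDB4
s_7 = InvRound(s_6, k_0) = 0x1321F9

0x1321F9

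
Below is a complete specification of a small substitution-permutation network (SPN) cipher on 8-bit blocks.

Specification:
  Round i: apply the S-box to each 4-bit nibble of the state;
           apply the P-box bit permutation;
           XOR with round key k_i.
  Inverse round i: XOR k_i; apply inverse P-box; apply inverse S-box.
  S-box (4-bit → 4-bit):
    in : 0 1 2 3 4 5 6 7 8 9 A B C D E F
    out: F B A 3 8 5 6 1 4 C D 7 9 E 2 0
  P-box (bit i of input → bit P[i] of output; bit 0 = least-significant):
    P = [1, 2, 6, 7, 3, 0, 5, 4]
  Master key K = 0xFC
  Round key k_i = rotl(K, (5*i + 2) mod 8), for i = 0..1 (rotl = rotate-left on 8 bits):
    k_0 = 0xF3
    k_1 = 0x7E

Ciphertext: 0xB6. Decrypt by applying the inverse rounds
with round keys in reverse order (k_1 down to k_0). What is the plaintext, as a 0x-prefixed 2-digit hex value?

s_0 = ciphertext = 0xB6
s_1 = InvRound(s_0, k_1) = 0x79
s_2 = InvRound(s_1, k_0) = 0x7C

0x7C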